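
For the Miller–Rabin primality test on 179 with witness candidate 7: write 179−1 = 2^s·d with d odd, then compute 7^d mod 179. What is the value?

179 − 1 = 178 = 2^1 · 89, so d = 89.
7^1 ≡ 7 (mod 179)
7^2 ≡ 7^2 = 49 ≡ 49 (mod 179)
7^4 ≡ 49^2 = 2401 ≡ 74 (mod 179)
7^8 ≡ 74^2 = 5476 ≡ 106 (mod 179)
7^16 ≡ 106^2 = 11236 ≡ 138 (mod 179)
7^32 ≡ 138^2 = 19044 ≡ 70 (mod 179)
7^64 ≡ 70^2 = 4900 ≡ 67 (mod 179)
89 = 64 + 16 + 8 + 1 in binary powers of 2.
So 7^89 ≡ 67 · 138 · 106 · 7 ≡ 178 (mod 179).
Since 7^d ≡ 178 (mod 179), base 7 does not prove 179 composite.

178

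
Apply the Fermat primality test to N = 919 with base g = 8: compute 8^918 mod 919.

1

8^1 ≡ 8 (mod 919)
8^2 ≡ 8^2 = 64 ≡ 64 (mod 919)
8^4 ≡ 64^2 = 4096 ≡ 420 (mod 919)
8^8 ≡ 420^2 = 176400 ≡ 871 (mod 919)
8^16 ≡ 871^2 = 758641 ≡ 466 (mod 919)
8^32 ≡ 466^2 = 217156 ≡ 272 (mod 919)
8^64 ≡ 272^2 = 73984 ≡ 464 (mod 919)
8^128 ≡ 464^2 = 215296 ≡ 250 (mod 919)
8^256 ≡ 250^2 = 62500 ≡ 8 (mod 919)
8^512 ≡ 8^2 = 64 ≡ 64 (mod 919)
918 = 512 + 256 + 128 + 16 + 4 + 2 in binary powers of 2.
So 8^918 ≡ 64 · 8 · 250 · 466 · 420 · 64 ≡ 1 (mod 919).
Since the result is 1, base 8 gives no evidence that 919 is composite.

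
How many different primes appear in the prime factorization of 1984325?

5

1984325 = 5^2 · 79373
79373 = 7 · 11339
11339 = 17 · 667
667 = 23 · 29
1984325 = 5^2 · 7 · 17 · 23 · 29, which has 5 distinct prime factors.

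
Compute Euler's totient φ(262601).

246960

Factor: 262601 = 31 · 43 · 197.
φ(262601) = (31−1) · (43−1) · (197−1) = 30 · 42 · 196 = 246960.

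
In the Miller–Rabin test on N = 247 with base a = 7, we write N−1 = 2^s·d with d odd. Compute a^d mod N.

96

247 − 1 = 246 = 2^1 · 123, so d = 123.
7^1 ≡ 7 (mod 247)
7^2 ≡ 7^2 = 49 ≡ 49 (mod 247)
7^4 ≡ 49^2 = 2401 ≡ 178 (mod 247)
7^8 ≡ 178^2 = 31684 ≡ 68 (mod 247)
7^16 ≡ 68^2 = 4624 ≡ 178 (mod 247)
7^32 ≡ 178^2 = 31684 ≡ 68 (mod 247)
7^64 ≡ 68^2 = 4624 ≡ 178 (mod 247)
123 = 64 + 32 + 16 + 8 + 2 + 1 in binary powers of 2.
So 7^123 ≡ 178 · 68 · 178 · 68 · 49 · 7 ≡ 96 (mod 247).
Squaring chain: 96; never reaches −1, so base 7 is a Miller–Rabin witness that 247 is composite.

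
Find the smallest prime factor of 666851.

37

666851 is odd.
Digit sum 32, not divisible by 3.
Ends in 1: not divisible by 5.
7: 666851 = 7·95264 + 3
11: 666851 = 11·60622 + 9
13: 666851 = 13·51296 + 3
17: 666851 = 17·39226 + 9
19: 666851 = 19·35097 + 8
23: 666851 = 23·28993 + 12
29: 666851 = 29·22994 + 25
31: 666851 = 31·21511 + 10
37: 666851 = 37·18023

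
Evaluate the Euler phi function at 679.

Factor: 679 = 7 · 97.
φ(679) = (7−1) · (97−1) = 6 · 96 = 576.

576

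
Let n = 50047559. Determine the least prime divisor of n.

50047559 is odd.
Digit sum 35, not divisible by 3.
Ends in 9: not divisible by 5.
7: 50047559 = 7·7149651 + 2
11: 50047559 = 11·4549778 + 1
13: 50047559 = 13·3849812 + 3
17: 50047559 = 17·2943974 + 1
19: 50047559 = 19·2634082 + 1
23: 50047559 = 23·2175980 + 19
29: 50047559 = 29·1725777 + 26
31: 50047559 = 31·1614437 + 12
37: 50047559 = 37·1352636 + 27
41: 50047559 = 41·1220672 + 7
43: 50047559 = 43·1163896 + 31
47: 50047559 = 47·1064841 + 32
53: 50047559 = 53·944293 + 30
59: 50047559 = 59·848263 + 42
61: 50047559 = 61·820451 + 48
67: 50047559 = 67·746978 + 33
71: 50047559 = 71·704895 + 14
73: 50047559 = 73·685583

73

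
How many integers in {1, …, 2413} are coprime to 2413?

Factor: 2413 = 19 · 127.
φ(2413) = (19−1) · (127−1) = 18 · 126 = 2268.

2268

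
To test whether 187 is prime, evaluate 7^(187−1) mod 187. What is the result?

70

7^1 ≡ 7 (mod 187)
7^2 ≡ 7^2 = 49 ≡ 49 (mod 187)
7^4 ≡ 49^2 = 2401 ≡ 157 (mod 187)
7^8 ≡ 157^2 = 24649 ≡ 152 (mod 187)
7^16 ≡ 152^2 = 23104 ≡ 103 (mod 187)
7^32 ≡ 103^2 = 10609 ≡ 137 (mod 187)
7^64 ≡ 137^2 = 18769 ≡ 69 (mod 187)
7^128 ≡ 69^2 = 4761 ≡ 86 (mod 187)
186 = 128 + 32 + 16 + 8 + 2 in binary powers of 2.
So 7^186 ≡ 86 · 137 · 103 · 152 · 49 ≡ 70 (mod 187).
Since 70 ≠ 1, base 7 is a Fermat witness: 187 is composite.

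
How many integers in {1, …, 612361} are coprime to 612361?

Factor: 612361 = 59 · 97 · 107.
φ(612361) = (59−1) · (97−1) · (107−1) = 58 · 96 · 106 = 590208.

590208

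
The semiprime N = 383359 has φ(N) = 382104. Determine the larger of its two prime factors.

733

φ(n) = (p−1)(q−1) = n − (p+q) + 1, so p + q = 383359 − 382104 + 1 = 1256.
p and q are the roots of t² − 1256t + 383359 = 0.
Discriminant: 1256² − 4·383359 = 1577536 − 1533436 = 44100; √44100 = 210.
q = (1256 − 210)/2 = 523, p = (1256 + 210)/2 = 733.
Check: 523 · 733 = 383359.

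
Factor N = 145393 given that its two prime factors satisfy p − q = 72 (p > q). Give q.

Since p = q + 72, we have 145393 = q(q + 72), so q² + 72q − 145393 = 0.
Discriminant: 72² + 4·145393 = 5184 + 581572 = 586756; √586756 = 766.
q = (−72 + 766)/2 = 347, and p = q + 72 = 419.
Check: 347 · 419 = 145393.

347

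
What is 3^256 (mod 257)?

1

3^1 ≡ 3 (mod 257)
3^2 ≡ 3^2 = 9 ≡ 9 (mod 257)
3^4 ≡ 9^2 = 81 ≡ 81 (mod 257)
3^8 ≡ 81^2 = 6561 ≡ 136 (mod 257)
3^16 ≡ 136^2 = 18496 ≡ 249 (mod 257)
3^32 ≡ 249^2 = 62001 ≡ 64 (mod 257)
3^64 ≡ 64^2 = 4096 ≡ 241 (mod 257)
3^128 ≡ 241^2 = 58081 ≡ 256 (mod 257)
3^256 ≡ 256^2 = 65536 ≡ 1 (mod 257)
256 = 256 in binary powers of 2.
So 3^256 ≡ 1 ≡ 1 (mod 257).
Since the result is 1, base 3 gives no evidence that 257 is composite.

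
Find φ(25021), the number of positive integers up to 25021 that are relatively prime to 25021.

24700

Factor: 25021 = 131 · 191.
φ(25021) = (131−1) · (191−1) = 130 · 190 = 24700.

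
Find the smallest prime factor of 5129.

5129 is odd.
Digit sum 17, not divisible by 3.
Ends in 9: not divisible by 5.
7: 5129 = 7·732 + 5
11: 5129 = 11·466 + 3
13: 5129 = 13·394 + 7
17: 5129 = 17·301 + 12
19: 5129 = 19·269 + 18
23: 5129 = 23·223

23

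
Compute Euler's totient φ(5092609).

5003856

Factor: 5092609 = 157 · 163 · 199.
φ(5092609) = (157−1) · (163−1) · (199−1) = 156 · 162 · 198 = 5003856.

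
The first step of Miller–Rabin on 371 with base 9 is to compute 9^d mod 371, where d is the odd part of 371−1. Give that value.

305

371 − 1 = 370 = 2^1 · 185, so d = 185.
9^1 ≡ 9 (mod 371)
9^2 ≡ 9^2 = 81 ≡ 81 (mod 371)
9^4 ≡ 81^2 = 6561 ≡ 254 (mod 371)
9^8 ≡ 254^2 = 64516 ≡ 333 (mod 371)
9^16 ≡ 333^2 = 110889 ≡ 331 (mod 371)
9^32 ≡ 331^2 = 109561 ≡ 116 (mod 371)
9^64 ≡ 116^2 = 13456 ≡ 100 (mod 371)
9^128 ≡ 100^2 = 10000 ≡ 354 (mod 371)
185 = 128 + 32 + 16 + 8 + 1 in binary powers of 2.
So 9^185 ≡ 354 · 116 · 331 · 333 · 9 ≡ 305 (mod 371).
Squaring chain: 305; never reaches −1, so base 9 is a Miller–Rabin witness that 371 is composite.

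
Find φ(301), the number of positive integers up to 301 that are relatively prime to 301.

Factor: 301 = 7 · 43.
φ(301) = (7−1) · (43−1) = 6 · 42 = 252.

252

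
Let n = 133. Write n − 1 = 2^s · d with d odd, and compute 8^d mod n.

133 − 1 = 132 = 2^2 · 33, so d = 33.
8^1 ≡ 8 (mod 133)
8^2 ≡ 8^2 = 64 ≡ 64 (mod 133)
8^4 ≡ 64^2 = 4096 ≡ 106 (mod 133)
8^8 ≡ 106^2 = 11236 ≡ 64 (mod 133)
8^16 ≡ 64^2 = 4096 ≡ 106 (mod 133)
8^32 ≡ 106^2 = 11236 ≡ 64 (mod 133)
33 = 32 + 1 in binary powers of 2.
So 8^33 ≡ 64 · 8 ≡ 113 (mod 133).
Squaring chain: 113 → 1; never reaches −1, so base 8 is a Miller–Rabin witness that 133 is composite.

113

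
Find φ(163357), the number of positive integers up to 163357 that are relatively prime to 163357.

Factor: 163357 = 29 · 43 · 131.
φ(163357) = (29−1) · (43−1) · (131−1) = 28 · 42 · 130 = 152880.

152880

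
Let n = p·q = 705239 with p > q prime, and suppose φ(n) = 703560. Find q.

821

φ(n) = (p−1)(q−1) = n − (p+q) + 1, so p + q = 705239 − 703560 + 1 = 1680.
p and q are the roots of t² − 1680t + 705239 = 0.
Discriminant: 1680² − 4·705239 = 2822400 − 2820956 = 1444; √1444 = 38.
q = (1680 − 38)/2 = 821, p = (1680 + 38)/2 = 859.
Check: 821 · 859 = 705239.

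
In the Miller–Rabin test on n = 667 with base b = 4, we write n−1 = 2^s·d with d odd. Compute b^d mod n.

667 − 1 = 666 = 2^1 · 333, so d = 333.
4^1 ≡ 4 (mod 667)
4^2 ≡ 4^2 = 16 ≡ 16 (mod 667)
4^4 ≡ 16^2 = 256 ≡ 256 (mod 667)
4^8 ≡ 256^2 = 65536 ≡ 170 (mod 667)
4^16 ≡ 170^2 = 28900 ≡ 219 (mod 667)
4^32 ≡ 219^2 = 47961 ≡ 604 (mod 667)
4^64 ≡ 604^2 = 364816 ≡ 634 (mod 667)
4^128 ≡ 634^2 = 401956 ≡ 422 (mod 667)
4^256 ≡ 422^2 = 178084 ≡ 662 (mod 667)
333 = 256 + 64 + 8 + 4 + 1 in binary powers of 2.
So 4^333 ≡ 662 · 634 · 170 · 256 · 4 ≡ 179 (mod 667).
Squaring chain: 179; never reaches −1, so base 4 is a Miller–Rabin witness that 667 is composite.

179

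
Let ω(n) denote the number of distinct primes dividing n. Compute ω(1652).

3

1652 = 2^2 · 413
413 = 7 · 59
1652 = 2^2 · 7 · 59, which has 3 distinct prime factors.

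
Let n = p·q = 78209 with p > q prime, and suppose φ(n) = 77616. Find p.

φ(n) = (p−1)(q−1) = n − (p+q) + 1, so p + q = 78209 − 77616 + 1 = 594.
p and q are the roots of t² − 594t + 78209 = 0.
Discriminant: 594² − 4·78209 = 352836 − 312836 = 40000; √40000 = 200.
q = (594 − 200)/2 = 197, p = (594 + 200)/2 = 397.
Check: 197 · 397 = 78209.

397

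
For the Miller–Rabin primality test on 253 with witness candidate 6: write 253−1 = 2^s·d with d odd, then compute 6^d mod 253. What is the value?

18

253 − 1 = 252 = 2^2 · 63, so d = 63.
6^1 ≡ 6 (mod 253)
6^2 ≡ 6^2 = 36 ≡ 36 (mod 253)
6^4 ≡ 36^2 = 1296 ≡ 31 (mod 253)
6^8 ≡ 31^2 = 961 ≡ 202 (mod 253)
6^16 ≡ 202^2 = 40804 ≡ 71 (mod 253)
6^32 ≡ 71^2 = 5041 ≡ 234 (mod 253)
63 = 32 + 16 + 8 + 4 + 2 + 1 in binary powers of 2.
So 6^63 ≡ 234 · 71 · 202 · 31 · 36 · 6 ≡ 18 (mod 253).
Squaring chain: 18 → 71; never reaches −1, so base 6 is a Miller–Rabin witness that 253 is composite.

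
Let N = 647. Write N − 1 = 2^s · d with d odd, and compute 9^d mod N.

1

647 − 1 = 646 = 2^1 · 323, so d = 323.
9^1 ≡ 9 (mod 647)
9^2 ≡ 9^2 = 81 ≡ 81 (mod 647)
9^4 ≡ 81^2 = 6561 ≡ 91 (mod 647)
9^8 ≡ 91^2 = 8281 ≡ 517 (mod 647)
9^16 ≡ 517^2 = 267289 ≡ 78 (mod 647)
9^32 ≡ 78^2 = 6084 ≡ 261 (mod 647)
9^64 ≡ 261^2 = 68121 ≡ 186 (mod 647)
9^128 ≡ 186^2 = 34596 ≡ 305 (mod 647)
9^256 ≡ 305^2 = 93025 ≡ 504 (mod 647)
323 = 256 + 64 + 2 + 1 in binary powers of 2.
So 9^323 ≡ 504 · 186 · 81 · 9 ≡ 1 (mod 647).
Since 9^d ≡ 1 (mod 647), base 9 does not prove 647 composite.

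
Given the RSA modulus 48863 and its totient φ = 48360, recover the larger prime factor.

373

φ(n) = (p−1)(q−1) = n − (p+q) + 1, so p + q = 48863 − 48360 + 1 = 504.
p and q are the roots of t² − 504t + 48863 = 0.
Discriminant: 504² − 4·48863 = 254016 − 195452 = 58564; √58564 = 242.
q = (504 − 242)/2 = 131, p = (504 + 242)/2 = 373.
Check: 131 · 373 = 48863.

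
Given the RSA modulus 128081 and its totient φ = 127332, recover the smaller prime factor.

263

φ(n) = (p−1)(q−1) = n − (p+q) + 1, so p + q = 128081 − 127332 + 1 = 750.
p and q are the roots of t² − 750t + 128081 = 0.
Discriminant: 750² − 4·128081 = 562500 − 512324 = 50176; √50176 = 224.
q = (750 − 224)/2 = 263, p = (750 + 224)/2 = 487.
Check: 263 · 487 = 128081.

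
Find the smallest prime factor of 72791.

72791 is odd.
Digit sum 26, not divisible by 3.
Ends in 1: not divisible by 5.
7: 72791 = 7·10398 + 5
11: 72791 = 11·6617 + 4
13: 72791 = 13·5599 + 4
17: 72791 = 17·4281 + 14
19: 72791 = 19·3831 + 2
23: 72791 = 23·3164 + 19
29: 72791 = 29·2510 + 1
31: 72791 = 31·2348 + 3
37: 72791 = 37·1967 + 12
41: 72791 = 41·1775 + 16
43: 72791 = 43·1692 + 35
47: 72791 = 47·1548 + 35
53: 72791 = 53·1373 + 22
59: 72791 = 59·1233 + 44
61: 72791 = 61·1193 + 18
67: 72791 = 67·1086 + 29
71: 72791 = 71·1025 + 16
73: 72791 = 73·997 + 10
79: 72791 = 79·921 + 32
83: 72791 = 83·877

83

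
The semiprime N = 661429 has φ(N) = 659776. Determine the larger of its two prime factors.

φ(n) = (p−1)(q−1) = n − (p+q) + 1, so p + q = 661429 − 659776 + 1 = 1654.
p and q are the roots of t² − 1654t + 661429 = 0.
Discriminant: 1654² − 4·661429 = 2735716 − 2645716 = 90000; √90000 = 300.
q = (1654 − 300)/2 = 677, p = (1654 + 300)/2 = 977.
Check: 677 · 977 = 661429.

977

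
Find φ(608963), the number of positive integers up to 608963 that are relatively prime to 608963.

Factor: 608963 = 61 · 67 · 149.
φ(608963) = (61−1) · (67−1) · (149−1) = 60 · 66 · 148 = 586080.

586080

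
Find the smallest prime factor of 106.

106 is even: 2 divides it.

2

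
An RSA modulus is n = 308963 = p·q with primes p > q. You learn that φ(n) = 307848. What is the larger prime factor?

φ(n) = (p−1)(q−1) = n − (p+q) + 1, so p + q = 308963 − 307848 + 1 = 1116.
p and q are the roots of t² − 1116t + 308963 = 0.
Discriminant: 1116² − 4·308963 = 1245456 − 1235852 = 9604; √9604 = 98.
q = (1116 − 98)/2 = 509, p = (1116 + 98)/2 = 607.
Check: 509 · 607 = 308963.

607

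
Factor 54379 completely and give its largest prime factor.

54379 = 13 · 4183
4183 = 47 · 89
89 is prime.
So 54379 = 13 · 47 · 89; the largest prime factor is 89.

89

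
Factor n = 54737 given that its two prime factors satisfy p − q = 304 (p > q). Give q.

127

Since p = q + 304, we have 54737 = q(q + 304), so q² + 304q − 54737 = 0.
Discriminant: 304² + 4·54737 = 92416 + 218948 = 311364; √311364 = 558.
q = (−304 + 558)/2 = 127, and p = q + 304 = 431.
Check: 127 · 431 = 54737.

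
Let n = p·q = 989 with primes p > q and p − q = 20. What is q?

23

Since p = q + 20, we have 989 = q(q + 20), so q² + 20q − 989 = 0.
Discriminant: 20² + 4·989 = 400 + 3956 = 4356; √4356 = 66.
q = (−20 + 66)/2 = 23, and p = q + 20 = 43.
Check: 23 · 43 = 989.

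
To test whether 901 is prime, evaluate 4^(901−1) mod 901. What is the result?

307

4^1 ≡ 4 (mod 901)
4^2 ≡ 4^2 = 16 ≡ 16 (mod 901)
4^4 ≡ 16^2 = 256 ≡ 256 (mod 901)
4^8 ≡ 256^2 = 65536 ≡ 664 (mod 901)
4^16 ≡ 664^2 = 440896 ≡ 307 (mod 901)
4^32 ≡ 307^2 = 94249 ≡ 545 (mod 901)
4^64 ≡ 545^2 = 297025 ≡ 596 (mod 901)
4^128 ≡ 596^2 = 355216 ≡ 222 (mod 901)
4^256 ≡ 222^2 = 49284 ≡ 630 (mod 901)
4^512 ≡ 630^2 = 396900 ≡ 460 (mod 901)
900 = 512 + 256 + 128 + 4 in binary powers of 2.
So 4^900 ≡ 460 · 630 · 222 · 256 ≡ 307 (mod 901).
Since 307 ≠ 1, base 4 is a Fermat witness: 901 is composite.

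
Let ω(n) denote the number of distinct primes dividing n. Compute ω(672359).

672359 = 23^2 · 1271
1271 = 31 · 41
672359 = 23^2 · 31 · 41, which has 3 distinct prime factors.

3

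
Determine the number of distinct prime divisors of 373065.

6

373065 = 3 · 124355
124355 = 5 · 24871
24871 = 7 · 3553
3553 = 11 · 323
323 = 17 · 19
373065 = 3 · 5 · 7 · 11 · 17 · 19, which has 6 distinct prime factors.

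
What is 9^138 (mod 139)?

9^1 ≡ 9 (mod 139)
9^2 ≡ 9^2 = 81 ≡ 81 (mod 139)
9^4 ≡ 81^2 = 6561 ≡ 28 (mod 139)
9^8 ≡ 28^2 = 784 ≡ 89 (mod 139)
9^16 ≡ 89^2 = 7921 ≡ 137 (mod 139)
9^32 ≡ 137^2 = 18769 ≡ 4 (mod 139)
9^64 ≡ 4^2 = 16 ≡ 16 (mod 139)
9^128 ≡ 16^2 = 256 ≡ 117 (mod 139)
138 = 128 + 8 + 2 in binary powers of 2.
So 9^138 ≡ 117 · 89 · 81 ≡ 1 (mod 139).
Since the result is 1, base 9 gives no evidence that 139 is composite.

1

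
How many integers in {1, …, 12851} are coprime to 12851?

Factor: 12851 = 71 · 181.
φ(12851) = (71−1) · (181−1) = 70 · 180 = 12600.

12600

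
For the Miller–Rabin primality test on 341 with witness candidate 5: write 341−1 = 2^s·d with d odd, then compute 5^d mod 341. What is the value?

67

341 − 1 = 340 = 2^2 · 85, so d = 85.
5^1 ≡ 5 (mod 341)
5^2 ≡ 5^2 = 25 ≡ 25 (mod 341)
5^4 ≡ 25^2 = 625 ≡ 284 (mod 341)
5^8 ≡ 284^2 = 80656 ≡ 180 (mod 341)
5^16 ≡ 180^2 = 32400 ≡ 5 (mod 341)
5^32 ≡ 5^2 = 25 ≡ 25 (mod 341)
5^64 ≡ 25^2 = 625 ≡ 284 (mod 341)
85 = 64 + 16 + 4 + 1 in binary powers of 2.
So 5^85 ≡ 284 · 5 · 284 · 5 ≡ 67 (mod 341).
Squaring chain: 67 → 56; never reaches −1, so base 5 is a Miller–Rabin witness that 341 is composite.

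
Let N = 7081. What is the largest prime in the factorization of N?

7081 = 73 · 97
97 is prime.
So 7081 = 73 · 97; the largest prime factor is 97.

97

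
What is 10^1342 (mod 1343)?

10^1 ≡ 10 (mod 1343)
10^2 ≡ 10^2 = 100 ≡ 100 (mod 1343)
10^4 ≡ 100^2 = 10000 ≡ 599 (mod 1343)
10^8 ≡ 599^2 = 358801 ≡ 220 (mod 1343)
10^16 ≡ 220^2 = 48400 ≡ 52 (mod 1343)
10^32 ≡ 52^2 = 2704 ≡ 18 (mod 1343)
10^64 ≡ 18^2 = 324 ≡ 324 (mod 1343)
10^128 ≡ 324^2 = 104976 ≡ 222 (mod 1343)
10^256 ≡ 222^2 = 49284 ≡ 936 (mod 1343)
10^512 ≡ 936^2 = 876096 ≡ 460 (mod 1343)
10^1024 ≡ 460^2 = 211600 ≡ 749 (mod 1343)
1342 = 1024 + 256 + 32 + 16 + 8 + 4 + 2 in binary powers of 2.
So 10^1342 ≡ 749 · 936 · 18 · 52 · 220 · 599 · 100 ≡ 1079 (mod 1343).
Since 1079 ≠ 1, base 10 is a Fermat witness: 1343 is composite.

1079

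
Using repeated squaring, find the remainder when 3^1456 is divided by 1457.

3^1 ≡ 3 (mod 1457)
3^2 ≡ 3^2 = 9 ≡ 9 (mod 1457)
3^4 ≡ 9^2 = 81 ≡ 81 (mod 1457)
3^8 ≡ 81^2 = 6561 ≡ 733 (mod 1457)
3^16 ≡ 733^2 = 537289 ≡ 1113 (mod 1457)
3^32 ≡ 1113^2 = 1238769 ≡ 319 (mod 1457)
3^64 ≡ 319^2 = 101761 ≡ 1228 (mod 1457)
3^128 ≡ 1228^2 = 1507984 ≡ 1446 (mod 1457)
3^256 ≡ 1446^2 = 2090916 ≡ 121 (mod 1457)
3^512 ≡ 121^2 = 14641 ≡ 71 (mod 1457)
3^1024 ≡ 71^2 = 5041 ≡ 670 (mod 1457)
1456 = 1024 + 256 + 128 + 32 + 16 in binary powers of 2.
So 3^1456 ≡ 670 · 121 · 1446 · 319 · 1113 ≡ 307 (mod 1457).
Since 307 ≠ 1, base 3 is a Fermat witness: 1457 is composite.

307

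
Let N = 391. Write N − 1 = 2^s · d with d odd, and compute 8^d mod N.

391 − 1 = 390 = 2^1 · 195, so d = 195.
8^1 ≡ 8 (mod 391)
8^2 ≡ 8^2 = 64 ≡ 64 (mod 391)
8^4 ≡ 64^2 = 4096 ≡ 186 (mod 391)
8^8 ≡ 186^2 = 34596 ≡ 188 (mod 391)
8^16 ≡ 188^2 = 35344 ≡ 154 (mod 391)
8^32 ≡ 154^2 = 23716 ≡ 256 (mod 391)
8^64 ≡ 256^2 = 65536 ≡ 239 (mod 391)
8^128 ≡ 239^2 = 57121 ≡ 35 (mod 391)
195 = 128 + 64 + 2 + 1 in binary powers of 2.
So 8^195 ≡ 35 · 239 · 64 · 8 ≡ 257 (mod 391).
Squaring chain: 257; never reaches −1, so base 8 is a Miller–Rabin witness that 391 is composite.

257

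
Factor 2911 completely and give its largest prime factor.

2911 = 41 · 71
71 is prime.
So 2911 = 41 · 71; the largest prime factor is 71.

71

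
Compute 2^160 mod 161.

156

2^1 ≡ 2 (mod 161)
2^2 ≡ 2^2 = 4 ≡ 4 (mod 161)
2^4 ≡ 4^2 = 16 ≡ 16 (mod 161)
2^8 ≡ 16^2 = 256 ≡ 95 (mod 161)
2^16 ≡ 95^2 = 9025 ≡ 9 (mod 161)
2^32 ≡ 9^2 = 81 ≡ 81 (mod 161)
2^64 ≡ 81^2 = 6561 ≡ 121 (mod 161)
2^128 ≡ 121^2 = 14641 ≡ 151 (mod 161)
160 = 128 + 32 in binary powers of 2.
So 2^160 ≡ 151 · 81 ≡ 156 (mod 161).
Since 156 ≠ 1, base 2 is a Fermat witness: 161 is composite.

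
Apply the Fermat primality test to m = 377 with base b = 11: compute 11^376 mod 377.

81

11^1 ≡ 11 (mod 377)
11^2 ≡ 11^2 = 121 ≡ 121 (mod 377)
11^4 ≡ 121^2 = 14641 ≡ 315 (mod 377)
11^8 ≡ 315^2 = 99225 ≡ 74 (mod 377)
11^16 ≡ 74^2 = 5476 ≡ 198 (mod 377)
11^32 ≡ 198^2 = 39204 ≡ 373 (mod 377)
11^64 ≡ 373^2 = 139129 ≡ 16 (mod 377)
11^128 ≡ 16^2 = 256 ≡ 256 (mod 377)
11^256 ≡ 256^2 = 65536 ≡ 315 (mod 377)
376 = 256 + 64 + 32 + 16 + 8 in binary powers of 2.
So 11^376 ≡ 315 · 16 · 373 · 198 · 74 ≡ 81 (mod 377).
Since 81 ≠ 1, base 11 is a Fermat witness: 377 is composite.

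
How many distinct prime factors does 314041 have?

4

314041 = 7^2 · 6409
6409 = 13 · 493
493 = 17 · 29
314041 = 7^2 · 13 · 17 · 29, which has 4 distinct prime factors.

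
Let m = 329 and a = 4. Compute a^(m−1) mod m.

4^1 ≡ 4 (mod 329)
4^2 ≡ 4^2 = 16 ≡ 16 (mod 329)
4^4 ≡ 16^2 = 256 ≡ 256 (mod 329)
4^8 ≡ 256^2 = 65536 ≡ 65 (mod 329)
4^16 ≡ 65^2 = 4225 ≡ 277 (mod 329)
4^32 ≡ 277^2 = 76729 ≡ 72 (mod 329)
4^64 ≡ 72^2 = 5184 ≡ 249 (mod 329)
4^128 ≡ 249^2 = 62001 ≡ 149 (mod 329)
4^256 ≡ 149^2 = 22201 ≡ 158 (mod 329)
328 = 256 + 64 + 8 in binary powers of 2.
So 4^328 ≡ 158 · 249 · 65 ≡ 242 (mod 329).
Since 242 ≠ 1, base 4 is a Fermat witness: 329 is composite.

242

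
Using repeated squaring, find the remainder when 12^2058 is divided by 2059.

1971

12^1 ≡ 12 (mod 2059)
12^2 ≡ 12^2 = 144 ≡ 144 (mod 2059)
12^4 ≡ 144^2 = 20736 ≡ 146 (mod 2059)
12^8 ≡ 146^2 = 21316 ≡ 726 (mod 2059)
12^16 ≡ 726^2 = 527076 ≡ 2031 (mod 2059)
12^32 ≡ 2031^2 = 4124961 ≡ 784 (mod 2059)
12^64 ≡ 784^2 = 614656 ≡ 1074 (mod 2059)
12^128 ≡ 1074^2 = 1153476 ≡ 436 (mod 2059)
12^256 ≡ 436^2 = 190096 ≡ 668 (mod 2059)
12^512 ≡ 668^2 = 446224 ≡ 1480 (mod 2059)
12^1024 ≡ 1480^2 = 2190400 ≡ 1683 (mod 2059)
12^2048 ≡ 1683^2 = 2832489 ≡ 1364 (mod 2059)
2058 = 2048 + 8 + 2 in binary powers of 2.
So 12^2058 ≡ 1364 · 726 · 144 ≡ 1971 (mod 2059).
Since 1971 ≠ 1, base 12 is a Fermat witness: 2059 is composite.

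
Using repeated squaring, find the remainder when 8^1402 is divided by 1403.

8^1 ≡ 8 (mod 1403)
8^2 ≡ 8^2 = 64 ≡ 64 (mod 1403)
8^4 ≡ 64^2 = 4096 ≡ 1290 (mod 1403)
8^8 ≡ 1290^2 = 1664100 ≡ 142 (mod 1403)
8^16 ≡ 142^2 = 20164 ≡ 522 (mod 1403)
8^32 ≡ 522^2 = 272484 ≡ 302 (mod 1403)
8^64 ≡ 302^2 = 91204 ≡ 9 (mod 1403)
8^128 ≡ 9^2 = 81 ≡ 81 (mod 1403)
8^256 ≡ 81^2 = 6561 ≡ 949 (mod 1403)
8^512 ≡ 949^2 = 900601 ≡ 1278 (mod 1403)
8^1024 ≡ 1278^2 = 1633284 ≡ 192 (mod 1403)
1402 = 1024 + 256 + 64 + 32 + 16 + 8 + 2 in binary powers of 2.
So 8^1402 ≡ 192 · 949 · 9 · 302 · 522 · 142 · 64 ≡ 430 (mod 1403).
Since 430 ≠ 1, base 8 is a Fermat witness: 1403 is composite.

430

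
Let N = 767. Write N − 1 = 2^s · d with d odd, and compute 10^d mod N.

767 − 1 = 766 = 2^1 · 383, so d = 383.
10^1 ≡ 10 (mod 767)
10^2 ≡ 10^2 = 100 ≡ 100 (mod 767)
10^4 ≡ 100^2 = 10000 ≡ 29 (mod 767)
10^8 ≡ 29^2 = 841 ≡ 74 (mod 767)
10^16 ≡ 74^2 = 5476 ≡ 107 (mod 767)
10^32 ≡ 107^2 = 11449 ≡ 711 (mod 767)
10^64 ≡ 711^2 = 505521 ≡ 68 (mod 767)
10^128 ≡ 68^2 = 4624 ≡ 22 (mod 767)
10^256 ≡ 22^2 = 484 ≡ 484 (mod 767)
383 = 256 + 64 + 32 + 16 + 8 + 4 + 2 + 1 in binary powers of 2.
So 10^383 ≡ 484 · 68 · 711 · 107 · 74 · 29 · 100 · 10 ≡ 758 (mod 767).
Squaring chain: 758; never reaches −1, so base 10 is a Miller–Rabin witness that 767 is composite.

758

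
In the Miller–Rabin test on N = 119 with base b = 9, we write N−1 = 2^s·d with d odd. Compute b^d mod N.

119 − 1 = 118 = 2^1 · 59, so d = 59.
9^1 ≡ 9 (mod 119)
9^2 ≡ 9^2 = 81 ≡ 81 (mod 119)
9^4 ≡ 81^2 = 6561 ≡ 16 (mod 119)
9^8 ≡ 16^2 = 256 ≡ 18 (mod 119)
9^16 ≡ 18^2 = 324 ≡ 86 (mod 119)
9^32 ≡ 86^2 = 7396 ≡ 18 (mod 119)
59 = 32 + 16 + 8 + 2 + 1 in binary powers of 2.
So 9^59 ≡ 18 · 86 · 18 · 81 · 9 ≡ 32 (mod 119).
Squaring chain: 32; never reaches −1, so base 9 is a Miller–Rabin witness that 119 is composite.

32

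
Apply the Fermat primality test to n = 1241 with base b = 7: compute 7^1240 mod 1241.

7^1 ≡ 7 (mod 1241)
7^2 ≡ 7^2 = 49 ≡ 49 (mod 1241)
7^4 ≡ 49^2 = 2401 ≡ 1160 (mod 1241)
7^8 ≡ 1160^2 = 1345600 ≡ 356 (mod 1241)
7^16 ≡ 356^2 = 126736 ≡ 154 (mod 1241)
7^32 ≡ 154^2 = 23716 ≡ 137 (mod 1241)
7^64 ≡ 137^2 = 18769 ≡ 154 (mod 1241)
7^128 ≡ 154^2 = 23716 ≡ 137 (mod 1241)
7^256 ≡ 137^2 = 18769 ≡ 154 (mod 1241)
7^512 ≡ 154^2 = 23716 ≡ 137 (mod 1241)
7^1024 ≡ 137^2 = 18769 ≡ 154 (mod 1241)
1240 = 1024 + 128 + 64 + 16 + 8 in binary powers of 2.
So 7^1240 ≡ 154 · 137 · 154 · 154 · 356 ≡ 373 (mod 1241).
Since 373 ≠ 1, base 7 is a Fermat witness: 1241 is composite.

373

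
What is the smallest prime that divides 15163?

59

15163 is odd.
Digit sum 16, not divisible by 3.
Ends in 3: not divisible by 5.
7: 15163 = 7·2166 + 1
11: 15163 = 11·1378 + 5
13: 15163 = 13·1166 + 5
17: 15163 = 17·891 + 16
19: 15163 = 19·798 + 1
23: 15163 = 23·659 + 6
29: 15163 = 29·522 + 25
31: 15163 = 31·489 + 4
37: 15163 = 37·409 + 30
41: 15163 = 41·369 + 34
43: 15163 = 43·352 + 27
47: 15163 = 47·322 + 29
53: 15163 = 53·286 + 5
59: 15163 = 59·257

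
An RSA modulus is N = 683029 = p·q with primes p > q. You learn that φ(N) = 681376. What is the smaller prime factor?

φ(n) = (p−1)(q−1) = n − (p+q) + 1, so p + q = 683029 − 681376 + 1 = 1654.
p and q are the roots of t² − 1654t + 683029 = 0.
Discriminant: 1654² − 4·683029 = 2735716 − 2732116 = 3600; √3600 = 60.
q = (1654 − 60)/2 = 797, p = (1654 + 60)/2 = 857.
Check: 797 · 857 = 683029.

797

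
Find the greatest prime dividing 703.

37

703 = 19 · 37
37 is prime.
So 703 = 19 · 37; the largest prime factor is 37.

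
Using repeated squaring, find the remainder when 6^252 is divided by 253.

6^1 ≡ 6 (mod 253)
6^2 ≡ 6^2 = 36 ≡ 36 (mod 253)
6^4 ≡ 36^2 = 1296 ≡ 31 (mod 253)
6^8 ≡ 31^2 = 961 ≡ 202 (mod 253)
6^16 ≡ 202^2 = 40804 ≡ 71 (mod 253)
6^32 ≡ 71^2 = 5041 ≡ 234 (mod 253)
6^64 ≡ 234^2 = 54756 ≡ 108 (mod 253)
6^128 ≡ 108^2 = 11664 ≡ 26 (mod 253)
252 = 128 + 64 + 32 + 16 + 8 + 4 in binary powers of 2.
So 6^252 ≡ 26 · 108 · 234 · 71 · 202 · 31 ≡ 234 (mod 253).
Since 234 ≠ 1, base 6 is a Fermat witness: 253 is composite.

234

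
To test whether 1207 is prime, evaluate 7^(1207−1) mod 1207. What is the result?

587

7^1 ≡ 7 (mod 1207)
7^2 ≡ 7^2 = 49 ≡ 49 (mod 1207)
7^4 ≡ 49^2 = 2401 ≡ 1194 (mod 1207)
7^8 ≡ 1194^2 = 1425636 ≡ 169 (mod 1207)
7^16 ≡ 169^2 = 28561 ≡ 800 (mod 1207)
7^32 ≡ 800^2 = 640000 ≡ 290 (mod 1207)
7^64 ≡ 290^2 = 84100 ≡ 817 (mod 1207)
7^128 ≡ 817^2 = 667489 ≡ 18 (mod 1207)
7^256 ≡ 18^2 = 324 ≡ 324 (mod 1207)
7^512 ≡ 324^2 = 104976 ≡ 1174 (mod 1207)
7^1024 ≡ 1174^2 = 1378276 ≡ 1089 (mod 1207)
1206 = 1024 + 128 + 32 + 16 + 4 + 2 in binary powers of 2.
So 7^1206 ≡ 1089 · 18 · 290 · 800 · 1194 · 49 ≡ 587 (mod 1207).
Since 587 ≠ 1, base 7 is a Fermat witness: 1207 is composite.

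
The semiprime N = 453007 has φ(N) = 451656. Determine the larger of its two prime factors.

φ(n) = (p−1)(q−1) = n − (p+q) + 1, so p + q = 453007 − 451656 + 1 = 1352.
p and q are the roots of t² − 1352t + 453007 = 0.
Discriminant: 1352² − 4·453007 = 1827904 − 1812028 = 15876; √15876 = 126.
q = (1352 − 126)/2 = 613, p = (1352 + 126)/2 = 739.
Check: 613 · 739 = 453007.

739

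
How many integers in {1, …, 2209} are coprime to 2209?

2162

Factor: 2209 = 47^2.
φ(2209) = 47^1·(47−1) = 2162.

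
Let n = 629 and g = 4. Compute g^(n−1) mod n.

562

4^1 ≡ 4 (mod 629)
4^2 ≡ 4^2 = 16 ≡ 16 (mod 629)
4^4 ≡ 16^2 = 256 ≡ 256 (mod 629)
4^8 ≡ 256^2 = 65536 ≡ 120 (mod 629)
4^16 ≡ 120^2 = 14400 ≡ 562 (mod 629)
4^32 ≡ 562^2 = 315844 ≡ 86 (mod 629)
4^64 ≡ 86^2 = 7396 ≡ 477 (mod 629)
4^128 ≡ 477^2 = 227529 ≡ 460 (mod 629)
4^256 ≡ 460^2 = 211600 ≡ 256 (mod 629)
4^512 ≡ 256^2 = 65536 ≡ 120 (mod 629)
628 = 512 + 64 + 32 + 16 + 4 in binary powers of 2.
So 4^628 ≡ 120 · 477 · 86 · 562 · 256 ≡ 562 (mod 629).
Since 562 ≠ 1, base 4 is a Fermat witness: 629 is composite.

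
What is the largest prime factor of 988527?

988527 = 3 · 329509
329509 = 43 · 7663
7663 = 79 · 97
97 is prime.
So 988527 = 3 · 43 · 79 · 97; the largest prime factor is 97.

97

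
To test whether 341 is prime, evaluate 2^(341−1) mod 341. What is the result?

1

2^1 ≡ 2 (mod 341)
2^2 ≡ 2^2 = 4 ≡ 4 (mod 341)
2^4 ≡ 4^2 = 16 ≡ 16 (mod 341)
2^8 ≡ 16^2 = 256 ≡ 256 (mod 341)
2^16 ≡ 256^2 = 65536 ≡ 64 (mod 341)
2^32 ≡ 64^2 = 4096 ≡ 4 (mod 341)
2^64 ≡ 4^2 = 16 ≡ 16 (mod 341)
2^128 ≡ 16^2 = 256 ≡ 256 (mod 341)
2^256 ≡ 256^2 = 65536 ≡ 64 (mod 341)
340 = 256 + 64 + 16 + 4 in binary powers of 2.
So 2^340 ≡ 64 · 16 · 64 · 16 ≡ 1 (mod 341).
Since the result is 1, base 2 gives no evidence that 341 is composite.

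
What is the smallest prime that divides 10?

2

10 is even: 2 divides it.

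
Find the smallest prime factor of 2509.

13

2509 is odd.
Digit sum 16, not divisible by 3.
Ends in 9: not divisible by 5.
7: 2509 = 7·358 + 3
11: 2509 = 11·228 + 1
13: 2509 = 13·193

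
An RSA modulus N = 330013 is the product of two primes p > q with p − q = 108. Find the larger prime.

631

Since p = q + 108, we have 330013 = q(q + 108), so q² + 108q − 330013 = 0.
Discriminant: 108² + 4·330013 = 11664 + 1320052 = 1331716; √1331716 = 1154.
q = (−108 + 1154)/2 = 523, and p = q + 108 = 631.
Check: 523 · 631 = 330013.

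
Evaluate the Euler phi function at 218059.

201600

Factor: 218059 = 17 · 101 · 127.
φ(218059) = (17−1) · (101−1) · (127−1) = 16 · 100 · 126 = 201600.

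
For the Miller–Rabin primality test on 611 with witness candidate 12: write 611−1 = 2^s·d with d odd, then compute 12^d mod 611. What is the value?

168

611 − 1 = 610 = 2^1 · 305, so d = 305.
12^1 ≡ 12 (mod 611)
12^2 ≡ 12^2 = 144 ≡ 144 (mod 611)
12^4 ≡ 144^2 = 20736 ≡ 573 (mod 611)
12^8 ≡ 573^2 = 328329 ≡ 222 (mod 611)
12^16 ≡ 222^2 = 49284 ≡ 404 (mod 611)
12^32 ≡ 404^2 = 163216 ≡ 79 (mod 611)
12^64 ≡ 79^2 = 6241 ≡ 131 (mod 611)
12^128 ≡ 131^2 = 17161 ≡ 53 (mod 611)
12^256 ≡ 53^2 = 2809 ≡ 365 (mod 611)
305 = 256 + 32 + 16 + 1 in binary powers of 2.
So 12^305 ≡ 365 · 79 · 404 · 12 ≡ 168 (mod 611).
Squaring chain: 168; never reaches −1, so base 12 is a Miller–Rabin witness that 611 is composite.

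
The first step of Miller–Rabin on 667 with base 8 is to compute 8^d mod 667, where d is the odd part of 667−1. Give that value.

374

667 − 1 = 666 = 2^1 · 333, so d = 333.
8^1 ≡ 8 (mod 667)
8^2 ≡ 8^2 = 64 ≡ 64 (mod 667)
8^4 ≡ 64^2 = 4096 ≡ 94 (mod 667)
8^8 ≡ 94^2 = 8836 ≡ 165 (mod 667)
8^16 ≡ 165^2 = 27225 ≡ 545 (mod 667)
8^32 ≡ 545^2 = 297025 ≡ 210 (mod 667)
8^64 ≡ 210^2 = 44100 ≡ 78 (mod 667)
8^128 ≡ 78^2 = 6084 ≡ 81 (mod 667)
8^256 ≡ 81^2 = 6561 ≡ 558 (mod 667)
333 = 256 + 64 + 8 + 4 + 1 in binary powers of 2.
So 8^333 ≡ 558 · 78 · 165 · 94 · 8 ≡ 374 (mod 667).
Squaring chain: 374; never reaches −1, so base 8 is a Miller–Rabin witness that 667 is composite.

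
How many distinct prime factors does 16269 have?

16269 = 3 · 5423
5423 = 11 · 493
493 = 17 · 29
16269 = 3 · 11 · 17 · 29, which has 4 distinct prime factors.

4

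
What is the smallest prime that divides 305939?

305939 is odd.
Digit sum 29, not divisible by 3.
Ends in 9: not divisible by 5.
7: 305939 = 7·43705 + 4
11: 305939 = 11·27812 + 7
13: 305939 = 13·23533 + 10
17: 305939 = 17·17996 + 7
19: 305939 = 19·16102 + 1
23: 305939 = 23·13301 + 16
29: 305939 = 29·10549 + 18
31: 305939 = 31·9869

31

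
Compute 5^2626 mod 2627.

5^1 ≡ 5 (mod 2627)
5^2 ≡ 5^2 = 25 ≡ 25 (mod 2627)
5^4 ≡ 25^2 = 625 ≡ 625 (mod 2627)
5^8 ≡ 625^2 = 390625 ≡ 1829 (mod 2627)
5^16 ≡ 1829^2 = 3345241 ≡ 1070 (mod 2627)
5^32 ≡ 1070^2 = 1144900 ≡ 2155 (mod 2627)
5^64 ≡ 2155^2 = 4644025 ≡ 2116 (mod 2627)
5^128 ≡ 2116^2 = 4477456 ≡ 1048 (mod 2627)
5^256 ≡ 1048^2 = 1098304 ≡ 218 (mod 2627)
5^512 ≡ 218^2 = 47524 ≡ 238 (mod 2627)
5^1024 ≡ 238^2 = 56644 ≡ 1477 (mod 2627)
5^2048 ≡ 1477^2 = 2181529 ≡ 1119 (mod 2627)
2626 = 2048 + 512 + 64 + 2 in binary powers of 2.
So 5^2626 ≡ 1119 · 238 · 2116 · 25 ≡ 928 (mod 2627).
Since 928 ≠ 1, base 5 is a Fermat witness: 2627 is composite.

928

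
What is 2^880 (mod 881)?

2^1 ≡ 2 (mod 881)
2^2 ≡ 2^2 = 4 ≡ 4 (mod 881)
2^4 ≡ 4^2 = 16 ≡ 16 (mod 881)
2^8 ≡ 16^2 = 256 ≡ 256 (mod 881)
2^16 ≡ 256^2 = 65536 ≡ 342 (mod 881)
2^32 ≡ 342^2 = 116964 ≡ 672 (mod 881)
2^64 ≡ 672^2 = 451584 ≡ 512 (mod 881)
2^128 ≡ 512^2 = 262144 ≡ 487 (mod 881)
2^256 ≡ 487^2 = 237169 ≡ 180 (mod 881)
2^512 ≡ 180^2 = 32400 ≡ 684 (mod 881)
880 = 512 + 256 + 64 + 32 + 16 in binary powers of 2.
So 2^880 ≡ 684 · 180 · 512 · 672 · 342 ≡ 1 (mod 881).
Since the result is 1, base 2 gives no evidence that 881 is composite.

1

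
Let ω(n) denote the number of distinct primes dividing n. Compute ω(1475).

1475 = 5^2 · 59
1475 = 5^2 · 59, which has 2 distinct prime factors.

2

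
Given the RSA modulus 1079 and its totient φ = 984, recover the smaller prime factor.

φ(n) = (p−1)(q−1) = n − (p+q) + 1, so p + q = 1079 − 984 + 1 = 96.
p and q are the roots of t² − 96t + 1079 = 0.
Discriminant: 96² − 4·1079 = 9216 − 4316 = 4900; √4900 = 70.
q = (96 − 70)/2 = 13, p = (96 + 70)/2 = 83.
Check: 13 · 83 = 1079.

13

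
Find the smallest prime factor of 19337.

61

19337 is odd.
Digit sum 23, not divisible by 3.
Ends in 7: not divisible by 5.
7: 19337 = 7·2762 + 3
11: 19337 = 11·1757 + 10
13: 19337 = 13·1487 + 6
17: 19337 = 17·1137 + 8
19: 19337 = 19·1017 + 14
23: 19337 = 23·840 + 17
29: 19337 = 29·666 + 23
31: 19337 = 31·623 + 24
37: 19337 = 37·522 + 23
41: 19337 = 41·471 + 26
43: 19337 = 43·449 + 30
47: 19337 = 47·411 + 20
53: 19337 = 53·364 + 45
59: 19337 = 59·327 + 44
61: 19337 = 61·317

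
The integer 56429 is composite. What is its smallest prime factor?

73

56429 is odd.
Digit sum 26, not divisible by 3.
Ends in 9: not divisible by 5.
7: 56429 = 7·8061 + 2
11: 56429 = 11·5129 + 10
13: 56429 = 13·4340 + 9
17: 56429 = 17·3319 + 6
19: 56429 = 19·2969 + 18
23: 56429 = 23·2453 + 10
29: 56429 = 29·1945 + 24
31: 56429 = 31·1820 + 9
37: 56429 = 37·1525 + 4
41: 56429 = 41·1376 + 13
43: 56429 = 43·1312 + 13
47: 56429 = 47·1200 + 29
53: 56429 = 53·1064 + 37
59: 56429 = 59·956 + 25
61: 56429 = 61·925 + 4
67: 56429 = 67·842 + 15
71: 56429 = 71·794 + 55
73: 56429 = 73·773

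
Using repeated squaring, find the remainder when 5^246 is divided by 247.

5^1 ≡ 5 (mod 247)
5^2 ≡ 5^2 = 25 ≡ 25 (mod 247)
5^4 ≡ 25^2 = 625 ≡ 131 (mod 247)
5^8 ≡ 131^2 = 17161 ≡ 118 (mod 247)
5^16 ≡ 118^2 = 13924 ≡ 92 (mod 247)
5^32 ≡ 92^2 = 8464 ≡ 66 (mod 247)
5^64 ≡ 66^2 = 4356 ≡ 157 (mod 247)
5^128 ≡ 157^2 = 24649 ≡ 196 (mod 247)
246 = 128 + 64 + 32 + 16 + 4 + 2 in binary powers of 2.
So 5^246 ≡ 196 · 157 · 66 · 92 · 131 · 25 ≡ 220 (mod 247).
Since 220 ≠ 1, base 5 is a Fermat witness: 247 is composite.

220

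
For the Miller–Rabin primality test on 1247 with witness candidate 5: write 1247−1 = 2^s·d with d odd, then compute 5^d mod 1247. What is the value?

1247 − 1 = 1246 = 2^1 · 623, so d = 623.
5^1 ≡ 5 (mod 1247)
5^2 ≡ 5^2 = 25 ≡ 25 (mod 1247)
5^4 ≡ 25^2 = 625 ≡ 625 (mod 1247)
5^8 ≡ 625^2 = 390625 ≡ 314 (mod 1247)
5^16 ≡ 314^2 = 98596 ≡ 83 (mod 1247)
5^32 ≡ 83^2 = 6889 ≡ 654 (mod 1247)
5^64 ≡ 654^2 = 427716 ≡ 1242 (mod 1247)
5^128 ≡ 1242^2 = 1542564 ≡ 25 (mod 1247)
5^256 ≡ 25^2 = 625 ≡ 625 (mod 1247)
5^512 ≡ 625^2 = 390625 ≡ 314 (mod 1247)
623 = 512 + 64 + 32 + 8 + 4 + 2 + 1 in binary powers of 2.
So 5^623 ≡ 314 · 1242 · 654 · 314 · 625 · 25 · 5 ≡ 695 (mod 1247).
Squaring chain: 695; never reaches −1, so base 5 is a Miller–Rabin witness that 1247 is composite.

695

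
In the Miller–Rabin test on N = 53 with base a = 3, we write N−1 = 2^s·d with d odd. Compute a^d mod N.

53 − 1 = 52 = 2^2 · 13, so d = 13.
3^1 ≡ 3 (mod 53)
3^2 ≡ 3^2 = 9 ≡ 9 (mod 53)
3^4 ≡ 9^2 = 81 ≡ 28 (mod 53)
3^8 ≡ 28^2 = 784 ≡ 42 (mod 53)
13 = 8 + 4 + 1 in binary powers of 2.
So 3^13 ≡ 42 · 28 · 3 ≡ 30 (mod 53).
Squaring chain: 30 → 52; reaches −1, so base 3 does not prove 53 composite.

30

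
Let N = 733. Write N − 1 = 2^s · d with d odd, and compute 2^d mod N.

380

733 − 1 = 732 = 2^2 · 183, so d = 183.
2^1 ≡ 2 (mod 733)
2^2 ≡ 2^2 = 4 ≡ 4 (mod 733)
2^4 ≡ 4^2 = 16 ≡ 16 (mod 733)
2^8 ≡ 16^2 = 256 ≡ 256 (mod 733)
2^16 ≡ 256^2 = 65536 ≡ 299 (mod 733)
2^32 ≡ 299^2 = 89401 ≡ 708 (mod 733)
2^64 ≡ 708^2 = 501264 ≡ 625 (mod 733)
2^128 ≡ 625^2 = 390625 ≡ 669 (mod 733)
183 = 128 + 32 + 16 + 4 + 2 + 1 in binary powers of 2.
So 2^183 ≡ 669 · 708 · 299 · 16 · 4 · 2 ≡ 380 (mod 733).
Squaring chain: 380 → 732; reaches −1, so base 2 does not prove 733 composite.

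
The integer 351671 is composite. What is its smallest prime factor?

19

351671 is odd.
Digit sum 23, not divisible by 3.
Ends in 1: not divisible by 5.
7: 351671 = 7·50238 + 5
11: 351671 = 11·31970 + 1
13: 351671 = 13·27051 + 8
17: 351671 = 17·20686 + 9
19: 351671 = 19·18509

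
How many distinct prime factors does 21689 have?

2

21689 = 23^2 · 41
21689 = 23^2 · 41, which has 2 distinct prime factors.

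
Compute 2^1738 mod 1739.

1283

2^1 ≡ 2 (mod 1739)
2^2 ≡ 2^2 = 4 ≡ 4 (mod 1739)
2^4 ≡ 4^2 = 16 ≡ 16 (mod 1739)
2^8 ≡ 16^2 = 256 ≡ 256 (mod 1739)
2^16 ≡ 256^2 = 65536 ≡ 1193 (mod 1739)
2^32 ≡ 1193^2 = 1423249 ≡ 747 (mod 1739)
2^64 ≡ 747^2 = 558009 ≡ 1529 (mod 1739)
2^128 ≡ 1529^2 = 2337841 ≡ 625 (mod 1739)
2^256 ≡ 625^2 = 390625 ≡ 1089 (mod 1739)
2^512 ≡ 1089^2 = 1185921 ≡ 1662 (mod 1739)
2^1024 ≡ 1662^2 = 2762244 ≡ 712 (mod 1739)
1738 = 1024 + 512 + 128 + 64 + 8 + 2 in binary powers of 2.
So 2^1738 ≡ 712 · 1662 · 625 · 1529 · 256 · 4 ≡ 1283 (mod 1739).
Since 1283 ≠ 1, base 2 is a Fermat witness: 1739 is composite.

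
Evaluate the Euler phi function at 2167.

Factor: 2167 = 11 · 197.
φ(2167) = (11−1) · (197−1) = 10 · 196 = 1960.

1960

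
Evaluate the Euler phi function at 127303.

Factor: 127303 = 11 · 71 · 163.
φ(127303) = (11−1) · (71−1) · (163−1) = 10 · 70 · 162 = 113400.

113400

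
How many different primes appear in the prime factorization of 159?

2

159 = 3 · 53
159 = 3 · 53, which has 2 distinct prime factors.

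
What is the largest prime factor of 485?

97

485 = 5 · 97
97 is prime.
So 485 = 5 · 97; the largest prime factor is 97.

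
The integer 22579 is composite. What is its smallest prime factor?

67

22579 is odd.
Digit sum 25, not divisible by 3.
Ends in 9: not divisible by 5.
7: 22579 = 7·3225 + 4
11: 22579 = 11·2052 + 7
13: 22579 = 13·1736 + 11
17: 22579 = 17·1328 + 3
19: 22579 = 19·1188 + 7
23: 22579 = 23·981 + 16
29: 22579 = 29·778 + 17
31: 22579 = 31·728 + 11
37: 22579 = 37·610 + 9
41: 22579 = 41·550 + 29
43: 22579 = 43·525 + 4
47: 22579 = 47·480 + 19
53: 22579 = 53·426 + 1
59: 22579 = 59·382 + 41
61: 22579 = 61·370 + 9
67: 22579 = 67·337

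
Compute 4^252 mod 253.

4^1 ≡ 4 (mod 253)
4^2 ≡ 4^2 = 16 ≡ 16 (mod 253)
4^4 ≡ 16^2 = 256 ≡ 3 (mod 253)
4^8 ≡ 3^2 = 9 ≡ 9 (mod 253)
4^16 ≡ 9^2 = 81 ≡ 81 (mod 253)
4^32 ≡ 81^2 = 6561 ≡ 236 (mod 253)
4^64 ≡ 236^2 = 55696 ≡ 36 (mod 253)
4^128 ≡ 36^2 = 1296 ≡ 31 (mod 253)
252 = 128 + 64 + 32 + 16 + 8 + 4 in binary powers of 2.
So 4^252 ≡ 31 · 36 · 236 · 81 · 9 · 3 ≡ 236 (mod 253).
Since 236 ≠ 1, base 4 is a Fermat witness: 253 is composite.

236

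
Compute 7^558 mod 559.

7^1 ≡ 7 (mod 559)
7^2 ≡ 7^2 = 49 ≡ 49 (mod 559)
7^4 ≡ 49^2 = 2401 ≡ 165 (mod 559)
7^8 ≡ 165^2 = 27225 ≡ 393 (mod 559)
7^16 ≡ 393^2 = 154449 ≡ 165 (mod 559)
7^32 ≡ 165^2 = 27225 ≡ 393 (mod 559)
7^64 ≡ 393^2 = 154449 ≡ 165 (mod 559)
7^128 ≡ 165^2 = 27225 ≡ 393 (mod 559)
7^256 ≡ 393^2 = 154449 ≡ 165 (mod 559)
7^512 ≡ 165^2 = 27225 ≡ 393 (mod 559)
558 = 512 + 32 + 8 + 4 + 2 in binary powers of 2.
So 7^558 ≡ 393 · 393 · 393 · 165 · 49 ≡ 259 (mod 559).
Since 259 ≠ 1, base 7 is a Fermat witness: 559 is composite.

259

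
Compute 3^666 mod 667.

3^1 ≡ 3 (mod 667)
3^2 ≡ 3^2 = 9 ≡ 9 (mod 667)
3^4 ≡ 9^2 = 81 ≡ 81 (mod 667)
3^8 ≡ 81^2 = 6561 ≡ 558 (mod 667)
3^16 ≡ 558^2 = 311364 ≡ 542 (mod 667)
3^32 ≡ 542^2 = 293764 ≡ 284 (mod 667)
3^64 ≡ 284^2 = 80656 ≡ 616 (mod 667)
3^128 ≡ 616^2 = 379456 ≡ 600 (mod 667)
3^256 ≡ 600^2 = 360000 ≡ 487 (mod 667)
3^512 ≡ 487^2 = 237169 ≡ 384 (mod 667)
666 = 512 + 128 + 16 + 8 + 2 in binary powers of 2.
So 3^666 ≡ 384 · 600 · 542 · 558 · 9 ≡ 660 (mod 667).
Since 660 ≠ 1, base 3 is a Fermat witness: 667 is composite.

660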